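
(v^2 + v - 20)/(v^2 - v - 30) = (v - 4)/(v - 6)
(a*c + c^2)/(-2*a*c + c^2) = (-a - c)/(2*a - c)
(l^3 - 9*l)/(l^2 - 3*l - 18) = l*(l - 3)/(l - 6)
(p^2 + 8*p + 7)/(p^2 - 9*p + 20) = (p^2 + 8*p + 7)/(p^2 - 9*p + 20)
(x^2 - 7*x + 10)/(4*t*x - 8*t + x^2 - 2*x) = (x - 5)/(4*t + x)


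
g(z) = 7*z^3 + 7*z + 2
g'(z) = 21*z^2 + 7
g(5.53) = 1224.50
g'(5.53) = 649.20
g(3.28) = 271.97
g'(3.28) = 232.93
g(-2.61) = -140.73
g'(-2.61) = 150.05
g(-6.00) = -1552.00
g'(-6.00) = 763.00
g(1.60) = 41.87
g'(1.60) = 60.76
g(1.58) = 40.67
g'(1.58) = 59.42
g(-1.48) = -31.05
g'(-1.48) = 53.00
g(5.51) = 1211.56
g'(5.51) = 644.56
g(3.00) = 212.00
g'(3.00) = 196.00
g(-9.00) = -5164.00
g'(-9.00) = 1708.00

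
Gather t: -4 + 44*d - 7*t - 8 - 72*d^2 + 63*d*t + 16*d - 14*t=-72*d^2 + 60*d + t*(63*d - 21) - 12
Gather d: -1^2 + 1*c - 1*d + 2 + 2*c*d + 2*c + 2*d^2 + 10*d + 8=3*c + 2*d^2 + d*(2*c + 9) + 9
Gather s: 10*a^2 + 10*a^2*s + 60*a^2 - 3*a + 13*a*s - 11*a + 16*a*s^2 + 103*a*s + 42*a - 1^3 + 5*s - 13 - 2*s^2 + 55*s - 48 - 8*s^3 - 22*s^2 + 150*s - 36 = 70*a^2 + 28*a - 8*s^3 + s^2*(16*a - 24) + s*(10*a^2 + 116*a + 210) - 98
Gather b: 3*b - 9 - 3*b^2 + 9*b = -3*b^2 + 12*b - 9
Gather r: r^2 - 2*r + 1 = r^2 - 2*r + 1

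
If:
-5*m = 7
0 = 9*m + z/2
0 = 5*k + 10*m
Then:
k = 14/5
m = -7/5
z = 126/5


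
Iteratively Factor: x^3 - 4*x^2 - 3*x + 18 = (x - 3)*(x^2 - x - 6) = (x - 3)^2*(x + 2)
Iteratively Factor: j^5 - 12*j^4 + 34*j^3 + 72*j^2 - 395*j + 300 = (j - 5)*(j^4 - 7*j^3 - j^2 + 67*j - 60) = (j - 5)*(j - 1)*(j^3 - 6*j^2 - 7*j + 60) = (j - 5)*(j - 4)*(j - 1)*(j^2 - 2*j - 15) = (j - 5)^2*(j - 4)*(j - 1)*(j + 3)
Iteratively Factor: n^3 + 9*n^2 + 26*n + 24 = (n + 2)*(n^2 + 7*n + 12) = (n + 2)*(n + 3)*(n + 4)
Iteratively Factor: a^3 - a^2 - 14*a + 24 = (a + 4)*(a^2 - 5*a + 6) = (a - 3)*(a + 4)*(a - 2)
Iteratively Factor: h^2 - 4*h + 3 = (h - 3)*(h - 1)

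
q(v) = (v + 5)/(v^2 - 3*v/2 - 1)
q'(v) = (3/2 - 2*v)*(v + 5)/(v^2 - 3*v/2 - 1)^2 + 1/(v^2 - 3*v/2 - 1)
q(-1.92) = 0.55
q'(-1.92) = 0.71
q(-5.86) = -0.02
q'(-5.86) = 0.02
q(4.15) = 0.92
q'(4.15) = -0.52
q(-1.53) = 0.95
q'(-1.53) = 1.47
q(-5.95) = -0.02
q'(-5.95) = 0.02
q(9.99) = 0.18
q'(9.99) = -0.03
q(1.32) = -5.11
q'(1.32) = -5.51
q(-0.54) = 43.90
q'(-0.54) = 1124.57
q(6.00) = 0.42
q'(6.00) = -0.13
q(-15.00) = -0.04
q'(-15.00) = 0.00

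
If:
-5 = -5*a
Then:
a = 1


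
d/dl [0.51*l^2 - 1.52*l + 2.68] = 1.02*l - 1.52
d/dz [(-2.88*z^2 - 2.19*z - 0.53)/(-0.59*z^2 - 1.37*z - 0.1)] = (2.6535*z^2 - 0.0493999999999999*z - 0.5071)/(0.3481*z^4 + 1.6166*z^3 + 1.9949*z^2 + 0.274*z + 0.01)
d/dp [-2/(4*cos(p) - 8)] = -sin(p)/(2*(cos(p) - 2)^2)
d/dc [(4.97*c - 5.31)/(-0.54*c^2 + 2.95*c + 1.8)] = (2.6838*c^2 - 5.7348*c + 24.6105)/(0.2916*c^4 - 3.186*c^3 + 6.7585*c^2 + 10.62*c + 3.24)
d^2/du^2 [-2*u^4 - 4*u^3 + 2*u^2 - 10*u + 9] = -24*u^2 - 24*u + 4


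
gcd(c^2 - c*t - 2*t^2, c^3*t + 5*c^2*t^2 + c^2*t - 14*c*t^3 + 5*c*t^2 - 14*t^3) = -c + 2*t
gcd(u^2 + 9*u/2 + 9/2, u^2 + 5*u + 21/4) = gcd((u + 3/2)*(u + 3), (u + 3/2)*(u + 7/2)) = u + 3/2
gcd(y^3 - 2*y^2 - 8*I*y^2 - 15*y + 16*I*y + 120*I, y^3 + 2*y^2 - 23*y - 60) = y^2 - 2*y - 15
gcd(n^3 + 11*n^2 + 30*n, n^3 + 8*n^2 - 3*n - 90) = n^2 + 11*n + 30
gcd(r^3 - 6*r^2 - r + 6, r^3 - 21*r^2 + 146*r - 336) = r - 6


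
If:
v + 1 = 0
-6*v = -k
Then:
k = -6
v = -1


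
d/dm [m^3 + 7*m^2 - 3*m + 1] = 3*m^2 + 14*m - 3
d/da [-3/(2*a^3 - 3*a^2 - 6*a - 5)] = 18*(a^2 - a - 1)/(-2*a^3 + 3*a^2 + 6*a + 5)^2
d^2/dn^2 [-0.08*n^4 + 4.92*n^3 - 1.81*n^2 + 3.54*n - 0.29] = -0.96*n^2 + 29.52*n - 3.62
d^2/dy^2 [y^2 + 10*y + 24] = 2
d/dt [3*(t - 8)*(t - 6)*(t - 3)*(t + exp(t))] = 3*t^3*exp(t) + 12*t^3 - 42*t^2*exp(t) - 153*t^2 + 168*t*exp(t) + 540*t - 162*exp(t) - 432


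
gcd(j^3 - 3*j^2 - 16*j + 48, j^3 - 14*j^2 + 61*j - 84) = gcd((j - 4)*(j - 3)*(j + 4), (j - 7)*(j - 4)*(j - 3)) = j^2 - 7*j + 12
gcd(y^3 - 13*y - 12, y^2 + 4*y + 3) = y^2 + 4*y + 3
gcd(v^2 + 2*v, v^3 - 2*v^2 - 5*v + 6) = v + 2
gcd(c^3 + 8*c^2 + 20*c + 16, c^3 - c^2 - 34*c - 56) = c^2 + 6*c + 8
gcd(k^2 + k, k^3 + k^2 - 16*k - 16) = k + 1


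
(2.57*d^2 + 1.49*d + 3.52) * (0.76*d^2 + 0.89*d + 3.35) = 1.9532*d^4 + 3.4197*d^3 + 12.6108*d^2 + 8.1243*d + 11.792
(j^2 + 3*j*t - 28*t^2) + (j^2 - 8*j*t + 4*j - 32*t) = 2*j^2 - 5*j*t + 4*j - 28*t^2 - 32*t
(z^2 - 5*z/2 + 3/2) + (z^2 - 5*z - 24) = 2*z^2 - 15*z/2 - 45/2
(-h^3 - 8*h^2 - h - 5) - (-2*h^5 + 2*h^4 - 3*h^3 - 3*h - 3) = 2*h^5 - 2*h^4 + 2*h^3 - 8*h^2 + 2*h - 2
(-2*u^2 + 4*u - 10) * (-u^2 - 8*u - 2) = 2*u^4 + 12*u^3 - 18*u^2 + 72*u + 20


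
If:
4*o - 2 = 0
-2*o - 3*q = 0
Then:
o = 1/2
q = -1/3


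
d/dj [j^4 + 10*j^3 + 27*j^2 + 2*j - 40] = 4*j^3 + 30*j^2 + 54*j + 2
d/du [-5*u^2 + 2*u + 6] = 2 - 10*u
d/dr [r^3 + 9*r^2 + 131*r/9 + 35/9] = 3*r^2 + 18*r + 131/9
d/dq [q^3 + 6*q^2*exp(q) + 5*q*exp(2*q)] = 6*q^2*exp(q) + 3*q^2 + 10*q*exp(2*q) + 12*q*exp(q) + 5*exp(2*q)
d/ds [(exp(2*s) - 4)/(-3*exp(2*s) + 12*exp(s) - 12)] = 4*exp(s)/(3*(exp(2*s) - 4*exp(s) + 4))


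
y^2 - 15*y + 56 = (y - 8)*(y - 7)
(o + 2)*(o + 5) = o^2 + 7*o + 10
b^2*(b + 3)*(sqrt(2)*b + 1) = sqrt(2)*b^4 + b^3 + 3*sqrt(2)*b^3 + 3*b^2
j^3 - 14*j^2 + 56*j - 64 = (j - 8)*(j - 4)*(j - 2)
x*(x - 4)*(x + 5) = x^3 + x^2 - 20*x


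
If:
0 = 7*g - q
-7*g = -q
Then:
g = q/7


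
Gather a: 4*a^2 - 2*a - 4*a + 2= 4*a^2 - 6*a + 2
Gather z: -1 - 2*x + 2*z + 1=-2*x + 2*z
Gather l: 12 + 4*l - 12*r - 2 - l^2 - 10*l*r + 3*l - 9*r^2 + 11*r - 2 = -l^2 + l*(7 - 10*r) - 9*r^2 - r + 8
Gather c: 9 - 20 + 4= -7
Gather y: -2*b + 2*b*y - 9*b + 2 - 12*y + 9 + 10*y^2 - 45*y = -11*b + 10*y^2 + y*(2*b - 57) + 11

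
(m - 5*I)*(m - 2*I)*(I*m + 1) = I*m^3 + 8*m^2 - 17*I*m - 10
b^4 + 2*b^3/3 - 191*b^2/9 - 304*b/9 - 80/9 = (b - 5)*(b + 1/3)*(b + 4/3)*(b + 4)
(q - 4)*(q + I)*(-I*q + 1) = -I*q^3 + 2*q^2 + 4*I*q^2 - 8*q + I*q - 4*I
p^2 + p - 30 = (p - 5)*(p + 6)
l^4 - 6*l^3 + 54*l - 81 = (l - 3)^3*(l + 3)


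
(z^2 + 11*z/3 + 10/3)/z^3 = (3*z^2 + 11*z + 10)/(3*z^3)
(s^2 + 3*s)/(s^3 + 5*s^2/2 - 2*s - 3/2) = 2*s/(2*s^2 - s - 1)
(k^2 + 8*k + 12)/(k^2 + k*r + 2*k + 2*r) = (k + 6)/(k + r)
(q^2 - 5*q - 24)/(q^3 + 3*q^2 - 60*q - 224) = (q + 3)/(q^2 + 11*q + 28)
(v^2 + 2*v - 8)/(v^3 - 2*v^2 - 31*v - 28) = (v - 2)/(v^2 - 6*v - 7)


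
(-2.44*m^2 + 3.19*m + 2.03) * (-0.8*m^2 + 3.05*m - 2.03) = 1.952*m^4 - 9.994*m^3 + 13.0587*m^2 - 0.2842*m - 4.1209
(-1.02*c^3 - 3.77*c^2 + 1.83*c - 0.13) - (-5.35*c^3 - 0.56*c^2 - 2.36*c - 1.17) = 4.33*c^3 - 3.21*c^2 + 4.19*c + 1.04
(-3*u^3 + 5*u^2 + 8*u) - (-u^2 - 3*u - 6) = -3*u^3 + 6*u^2 + 11*u + 6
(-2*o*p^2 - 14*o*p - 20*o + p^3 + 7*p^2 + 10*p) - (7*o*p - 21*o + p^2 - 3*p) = -2*o*p^2 - 21*o*p + o + p^3 + 6*p^2 + 13*p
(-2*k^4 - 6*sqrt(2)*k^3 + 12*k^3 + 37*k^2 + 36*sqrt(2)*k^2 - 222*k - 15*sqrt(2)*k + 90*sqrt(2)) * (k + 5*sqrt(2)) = -2*k^5 - 16*sqrt(2)*k^4 + 12*k^4 - 23*k^3 + 96*sqrt(2)*k^3 + 138*k^2 + 170*sqrt(2)*k^2 - 1020*sqrt(2)*k - 150*k + 900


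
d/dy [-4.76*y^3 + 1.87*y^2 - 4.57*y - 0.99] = -14.28*y^2 + 3.74*y - 4.57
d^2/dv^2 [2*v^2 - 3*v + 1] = 4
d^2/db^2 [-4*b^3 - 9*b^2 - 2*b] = -24*b - 18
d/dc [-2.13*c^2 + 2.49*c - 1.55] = 2.49 - 4.26*c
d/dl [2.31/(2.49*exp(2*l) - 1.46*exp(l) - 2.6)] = (3.3726 - 11.5038*exp(l))*exp(l)/(-2.49*exp(2*l) + 1.46*exp(l) + 2.6)^2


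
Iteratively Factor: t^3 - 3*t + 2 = (t + 2)*(t^2 - 2*t + 1) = (t - 1)*(t + 2)*(t - 1)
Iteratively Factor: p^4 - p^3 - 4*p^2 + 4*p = (p + 2)*(p^3 - 3*p^2 + 2*p) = p*(p + 2)*(p^2 - 3*p + 2) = p*(p - 1)*(p + 2)*(p - 2)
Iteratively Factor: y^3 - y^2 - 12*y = (y + 3)*(y^2 - 4*y) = (y - 4)*(y + 3)*(y)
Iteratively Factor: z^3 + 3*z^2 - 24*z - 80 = (z + 4)*(z^2 - z - 20) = (z + 4)^2*(z - 5)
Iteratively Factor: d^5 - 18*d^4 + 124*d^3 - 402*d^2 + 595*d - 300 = (d - 3)*(d^4 - 15*d^3 + 79*d^2 - 165*d + 100) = (d - 5)*(d - 3)*(d^3 - 10*d^2 + 29*d - 20) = (d - 5)*(d - 3)*(d - 1)*(d^2 - 9*d + 20) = (d - 5)*(d - 4)*(d - 3)*(d - 1)*(d - 5)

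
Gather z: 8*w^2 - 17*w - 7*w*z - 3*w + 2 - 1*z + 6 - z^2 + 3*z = 8*w^2 - 20*w - z^2 + z*(2 - 7*w) + 8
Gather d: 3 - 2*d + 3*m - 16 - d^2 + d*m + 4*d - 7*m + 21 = -d^2 + d*(m + 2) - 4*m + 8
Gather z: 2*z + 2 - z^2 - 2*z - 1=1 - z^2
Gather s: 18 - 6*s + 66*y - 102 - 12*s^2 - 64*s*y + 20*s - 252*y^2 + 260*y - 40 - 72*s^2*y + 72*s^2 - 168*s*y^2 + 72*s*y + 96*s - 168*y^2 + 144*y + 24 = s^2*(60 - 72*y) + s*(-168*y^2 + 8*y + 110) - 420*y^2 + 470*y - 100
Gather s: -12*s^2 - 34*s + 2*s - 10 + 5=-12*s^2 - 32*s - 5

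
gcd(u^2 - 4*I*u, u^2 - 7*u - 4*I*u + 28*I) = u - 4*I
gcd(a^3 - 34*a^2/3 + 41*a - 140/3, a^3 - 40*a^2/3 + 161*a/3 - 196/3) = a^2 - 19*a/3 + 28/3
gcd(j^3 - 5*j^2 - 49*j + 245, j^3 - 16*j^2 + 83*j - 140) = j^2 - 12*j + 35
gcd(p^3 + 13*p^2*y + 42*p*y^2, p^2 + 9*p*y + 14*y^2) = p + 7*y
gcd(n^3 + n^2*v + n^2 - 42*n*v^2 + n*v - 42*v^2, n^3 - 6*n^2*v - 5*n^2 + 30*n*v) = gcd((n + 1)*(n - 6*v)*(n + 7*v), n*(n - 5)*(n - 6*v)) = -n + 6*v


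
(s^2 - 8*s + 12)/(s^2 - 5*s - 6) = (s - 2)/(s + 1)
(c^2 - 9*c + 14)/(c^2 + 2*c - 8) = (c - 7)/(c + 4)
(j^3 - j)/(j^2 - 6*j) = (j^2 - 1)/(j - 6)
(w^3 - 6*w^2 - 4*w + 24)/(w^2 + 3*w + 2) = (w^2 - 8*w + 12)/(w + 1)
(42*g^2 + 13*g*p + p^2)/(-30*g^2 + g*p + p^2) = (7*g + p)/(-5*g + p)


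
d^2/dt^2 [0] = 0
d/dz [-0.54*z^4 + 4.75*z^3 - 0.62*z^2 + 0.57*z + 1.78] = -2.16*z^3 + 14.25*z^2 - 1.24*z + 0.57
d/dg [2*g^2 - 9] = 4*g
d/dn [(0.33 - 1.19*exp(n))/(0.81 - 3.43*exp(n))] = 0.168*exp(n)/(3.43*exp(n) - 0.81)^2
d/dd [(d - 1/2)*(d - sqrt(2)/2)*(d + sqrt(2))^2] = 4*d^3 - 3*d^2/2 + 9*sqrt(2)*d^2/2 - 3*sqrt(2)*d/2 - sqrt(2)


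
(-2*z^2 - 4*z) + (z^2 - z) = -z^2 - 5*z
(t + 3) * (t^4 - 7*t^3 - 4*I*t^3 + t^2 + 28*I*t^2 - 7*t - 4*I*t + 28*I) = t^5 - 4*t^4 - 4*I*t^4 - 20*t^3 + 16*I*t^3 - 4*t^2 + 80*I*t^2 - 21*t + 16*I*t + 84*I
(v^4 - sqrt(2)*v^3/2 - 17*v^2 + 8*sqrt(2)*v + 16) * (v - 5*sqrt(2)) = v^5 - 11*sqrt(2)*v^4/2 - 12*v^3 + 93*sqrt(2)*v^2 - 64*v - 80*sqrt(2)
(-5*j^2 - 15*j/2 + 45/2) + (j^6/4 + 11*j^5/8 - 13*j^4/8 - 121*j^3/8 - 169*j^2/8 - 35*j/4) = j^6/4 + 11*j^5/8 - 13*j^4/8 - 121*j^3/8 - 209*j^2/8 - 65*j/4 + 45/2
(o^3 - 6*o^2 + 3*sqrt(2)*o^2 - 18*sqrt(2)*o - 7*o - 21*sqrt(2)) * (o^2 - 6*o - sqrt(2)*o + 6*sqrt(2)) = o^5 - 12*o^4 + 2*sqrt(2)*o^4 - 24*sqrt(2)*o^3 + 23*o^3 + 58*sqrt(2)*o^2 + 114*o^2 - 174*o + 84*sqrt(2)*o - 252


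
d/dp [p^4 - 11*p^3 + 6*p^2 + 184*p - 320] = 4*p^3 - 33*p^2 + 12*p + 184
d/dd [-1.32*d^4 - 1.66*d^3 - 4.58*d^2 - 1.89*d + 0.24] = -5.28*d^3 - 4.98*d^2 - 9.16*d - 1.89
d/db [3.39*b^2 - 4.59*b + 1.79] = 6.78*b - 4.59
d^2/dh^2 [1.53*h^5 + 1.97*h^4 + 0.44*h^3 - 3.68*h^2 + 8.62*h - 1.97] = 30.6*h^3 + 23.64*h^2 + 2.64*h - 7.36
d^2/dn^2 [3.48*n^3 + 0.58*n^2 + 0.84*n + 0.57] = 20.88*n + 1.16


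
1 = 1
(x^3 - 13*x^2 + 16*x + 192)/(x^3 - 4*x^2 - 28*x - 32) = (x^2 - 5*x - 24)/(x^2 + 4*x + 4)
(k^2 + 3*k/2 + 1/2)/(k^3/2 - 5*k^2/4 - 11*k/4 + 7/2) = 2*(2*k^2 + 3*k + 1)/(2*k^3 - 5*k^2 - 11*k + 14)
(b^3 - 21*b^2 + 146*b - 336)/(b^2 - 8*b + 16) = (b^3 - 21*b^2 + 146*b - 336)/(b^2 - 8*b + 16)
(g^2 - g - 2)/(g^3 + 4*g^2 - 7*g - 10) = 1/(g + 5)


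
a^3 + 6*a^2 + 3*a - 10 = (a - 1)*(a + 2)*(a + 5)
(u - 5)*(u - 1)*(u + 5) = u^3 - u^2 - 25*u + 25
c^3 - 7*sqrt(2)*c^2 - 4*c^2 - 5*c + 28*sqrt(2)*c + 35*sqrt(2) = (c - 5)*(c + 1)*(c - 7*sqrt(2))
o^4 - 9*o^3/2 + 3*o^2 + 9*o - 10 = (o - 5/2)*(o - 2)*(o - sqrt(2))*(o + sqrt(2))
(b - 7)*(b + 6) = b^2 - b - 42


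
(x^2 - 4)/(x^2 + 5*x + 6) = (x - 2)/(x + 3)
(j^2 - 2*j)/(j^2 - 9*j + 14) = j/(j - 7)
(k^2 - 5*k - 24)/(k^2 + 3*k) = (k - 8)/k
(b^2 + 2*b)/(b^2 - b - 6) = b/(b - 3)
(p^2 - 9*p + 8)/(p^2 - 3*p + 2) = (p - 8)/(p - 2)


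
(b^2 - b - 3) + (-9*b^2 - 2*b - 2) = -8*b^2 - 3*b - 5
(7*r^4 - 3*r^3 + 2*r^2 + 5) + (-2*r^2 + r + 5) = 7*r^4 - 3*r^3 + r + 10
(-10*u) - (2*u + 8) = -12*u - 8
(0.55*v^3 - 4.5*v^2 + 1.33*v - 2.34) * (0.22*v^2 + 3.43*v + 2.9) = 0.121*v^5 + 0.8965*v^4 - 13.5474*v^3 - 9.0029*v^2 - 4.1692*v - 6.786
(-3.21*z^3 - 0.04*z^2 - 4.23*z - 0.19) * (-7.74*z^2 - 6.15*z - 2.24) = 24.8454*z^5 + 20.0511*z^4 + 40.1766*z^3 + 27.5747*z^2 + 10.6437*z + 0.4256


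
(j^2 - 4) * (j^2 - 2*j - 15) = j^4 - 2*j^3 - 19*j^2 + 8*j + 60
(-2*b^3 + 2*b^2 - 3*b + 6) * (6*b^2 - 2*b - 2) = -12*b^5 + 16*b^4 - 18*b^3 + 38*b^2 - 6*b - 12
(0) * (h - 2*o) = 0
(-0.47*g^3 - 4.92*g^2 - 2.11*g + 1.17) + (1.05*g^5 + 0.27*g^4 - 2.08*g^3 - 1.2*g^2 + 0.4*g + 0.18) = 1.05*g^5 + 0.27*g^4 - 2.55*g^3 - 6.12*g^2 - 1.71*g + 1.35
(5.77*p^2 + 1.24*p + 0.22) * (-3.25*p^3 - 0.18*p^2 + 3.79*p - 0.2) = -18.7525*p^5 - 5.0686*p^4 + 20.9301*p^3 + 3.506*p^2 + 0.5858*p - 0.044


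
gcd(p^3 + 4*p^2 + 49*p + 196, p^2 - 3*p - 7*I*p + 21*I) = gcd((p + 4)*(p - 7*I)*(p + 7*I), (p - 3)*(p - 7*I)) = p - 7*I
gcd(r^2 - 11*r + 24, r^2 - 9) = r - 3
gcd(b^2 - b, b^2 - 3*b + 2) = b - 1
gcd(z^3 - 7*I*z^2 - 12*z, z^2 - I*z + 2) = 1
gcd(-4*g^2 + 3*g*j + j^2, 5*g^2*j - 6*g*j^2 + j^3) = g - j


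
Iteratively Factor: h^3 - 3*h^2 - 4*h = (h + 1)*(h^2 - 4*h) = (h - 4)*(h + 1)*(h)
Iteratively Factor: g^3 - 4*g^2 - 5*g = (g - 5)*(g^2 + g) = g*(g - 5)*(g + 1)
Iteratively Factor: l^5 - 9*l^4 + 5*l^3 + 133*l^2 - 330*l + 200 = (l + 4)*(l^4 - 13*l^3 + 57*l^2 - 95*l + 50) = (l - 5)*(l + 4)*(l^3 - 8*l^2 + 17*l - 10) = (l - 5)*(l - 1)*(l + 4)*(l^2 - 7*l + 10) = (l - 5)^2*(l - 1)*(l + 4)*(l - 2)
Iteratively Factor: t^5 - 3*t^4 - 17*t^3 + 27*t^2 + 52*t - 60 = (t - 1)*(t^4 - 2*t^3 - 19*t^2 + 8*t + 60) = (t - 2)*(t - 1)*(t^3 - 19*t - 30) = (t - 2)*(t - 1)*(t + 2)*(t^2 - 2*t - 15) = (t - 2)*(t - 1)*(t + 2)*(t + 3)*(t - 5)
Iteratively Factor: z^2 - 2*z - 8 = (z + 2)*(z - 4)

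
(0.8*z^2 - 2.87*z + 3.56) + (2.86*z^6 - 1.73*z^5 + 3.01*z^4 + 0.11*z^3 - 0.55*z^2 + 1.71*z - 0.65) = 2.86*z^6 - 1.73*z^5 + 3.01*z^4 + 0.11*z^3 + 0.25*z^2 - 1.16*z + 2.91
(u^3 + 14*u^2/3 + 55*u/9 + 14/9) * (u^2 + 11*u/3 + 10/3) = u^5 + 25*u^4/3 + 239*u^3/9 + 1067*u^2/27 + 704*u/27 + 140/27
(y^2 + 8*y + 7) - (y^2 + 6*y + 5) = 2*y + 2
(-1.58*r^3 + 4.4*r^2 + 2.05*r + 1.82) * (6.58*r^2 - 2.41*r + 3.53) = -10.3964*r^5 + 32.7598*r^4 - 2.6924*r^3 + 22.5671*r^2 + 2.8503*r + 6.4246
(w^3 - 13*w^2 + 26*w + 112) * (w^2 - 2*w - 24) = w^5 - 15*w^4 + 28*w^3 + 372*w^2 - 848*w - 2688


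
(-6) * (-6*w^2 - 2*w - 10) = 36*w^2 + 12*w + 60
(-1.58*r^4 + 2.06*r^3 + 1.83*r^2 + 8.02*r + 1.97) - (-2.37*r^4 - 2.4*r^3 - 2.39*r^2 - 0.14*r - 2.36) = 0.79*r^4 + 4.46*r^3 + 4.22*r^2 + 8.16*r + 4.33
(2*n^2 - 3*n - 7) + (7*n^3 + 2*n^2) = 7*n^3 + 4*n^2 - 3*n - 7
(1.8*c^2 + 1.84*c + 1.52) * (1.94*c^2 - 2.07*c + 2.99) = 3.492*c^4 - 0.1564*c^3 + 4.522*c^2 + 2.3552*c + 4.5448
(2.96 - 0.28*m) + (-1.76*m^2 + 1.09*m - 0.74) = -1.76*m^2 + 0.81*m + 2.22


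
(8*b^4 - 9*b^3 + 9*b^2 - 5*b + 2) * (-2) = -16*b^4 + 18*b^3 - 18*b^2 + 10*b - 4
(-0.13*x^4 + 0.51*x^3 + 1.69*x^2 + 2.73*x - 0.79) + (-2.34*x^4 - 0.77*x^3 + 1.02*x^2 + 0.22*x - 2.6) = -2.47*x^4 - 0.26*x^3 + 2.71*x^2 + 2.95*x - 3.39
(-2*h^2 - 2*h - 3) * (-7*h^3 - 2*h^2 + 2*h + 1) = 14*h^5 + 18*h^4 + 21*h^3 - 8*h - 3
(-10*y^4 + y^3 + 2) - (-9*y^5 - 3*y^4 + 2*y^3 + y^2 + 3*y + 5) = 9*y^5 - 7*y^4 - y^3 - y^2 - 3*y - 3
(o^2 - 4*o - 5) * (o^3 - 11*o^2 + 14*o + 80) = o^5 - 15*o^4 + 53*o^3 + 79*o^2 - 390*o - 400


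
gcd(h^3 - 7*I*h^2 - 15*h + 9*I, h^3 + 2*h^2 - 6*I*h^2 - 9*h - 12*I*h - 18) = h^2 - 6*I*h - 9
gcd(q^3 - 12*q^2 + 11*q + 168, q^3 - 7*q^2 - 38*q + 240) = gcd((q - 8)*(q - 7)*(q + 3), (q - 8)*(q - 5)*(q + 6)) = q - 8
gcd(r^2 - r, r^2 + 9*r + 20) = 1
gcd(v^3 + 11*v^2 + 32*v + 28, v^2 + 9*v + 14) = v^2 + 9*v + 14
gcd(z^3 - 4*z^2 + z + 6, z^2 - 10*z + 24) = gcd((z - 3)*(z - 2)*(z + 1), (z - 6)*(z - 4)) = 1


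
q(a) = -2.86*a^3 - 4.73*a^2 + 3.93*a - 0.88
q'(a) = -8.58*a^2 - 9.46*a + 3.93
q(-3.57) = 54.93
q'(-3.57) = -71.65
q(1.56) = -17.12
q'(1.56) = -31.71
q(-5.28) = 267.49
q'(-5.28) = -185.32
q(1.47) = -14.41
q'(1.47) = -28.52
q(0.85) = -2.71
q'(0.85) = -10.31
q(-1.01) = -6.73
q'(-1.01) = 4.73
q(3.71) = -197.45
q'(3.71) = -149.26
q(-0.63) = -4.52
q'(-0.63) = 6.48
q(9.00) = -2433.58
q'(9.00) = -776.19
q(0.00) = -0.88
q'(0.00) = 3.93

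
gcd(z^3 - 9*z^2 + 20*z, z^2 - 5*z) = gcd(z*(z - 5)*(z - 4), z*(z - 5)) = z^2 - 5*z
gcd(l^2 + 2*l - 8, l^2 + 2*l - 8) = l^2 + 2*l - 8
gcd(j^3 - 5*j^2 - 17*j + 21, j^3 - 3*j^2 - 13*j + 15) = j^2 + 2*j - 3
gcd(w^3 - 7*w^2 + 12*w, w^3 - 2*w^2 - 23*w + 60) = w^2 - 7*w + 12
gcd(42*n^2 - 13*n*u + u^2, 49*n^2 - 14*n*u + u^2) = -7*n + u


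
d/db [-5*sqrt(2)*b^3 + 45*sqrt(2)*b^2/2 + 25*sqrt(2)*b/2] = sqrt(2)*(-15*b^2 + 45*b + 25/2)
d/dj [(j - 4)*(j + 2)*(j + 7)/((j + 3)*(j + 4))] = (j^4 + 14*j^3 + 93*j^2 + 232*j + 128)/(j^4 + 14*j^3 + 73*j^2 + 168*j + 144)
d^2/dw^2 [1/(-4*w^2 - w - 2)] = 2*(16*w^2 + 4*w - (8*w + 1)^2 + 8)/(4*w^2 + w + 2)^3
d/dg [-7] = 0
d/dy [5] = 0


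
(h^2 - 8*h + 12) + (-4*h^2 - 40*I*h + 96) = -3*h^2 - 8*h - 40*I*h + 108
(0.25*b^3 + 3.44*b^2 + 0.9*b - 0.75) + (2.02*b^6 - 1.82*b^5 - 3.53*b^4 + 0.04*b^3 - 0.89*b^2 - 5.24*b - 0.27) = 2.02*b^6 - 1.82*b^5 - 3.53*b^4 + 0.29*b^3 + 2.55*b^2 - 4.34*b - 1.02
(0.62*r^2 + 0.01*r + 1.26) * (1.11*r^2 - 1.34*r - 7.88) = 0.6882*r^4 - 0.8197*r^3 - 3.5004*r^2 - 1.7672*r - 9.9288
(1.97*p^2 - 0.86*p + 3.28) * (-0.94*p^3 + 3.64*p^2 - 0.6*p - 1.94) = -1.8518*p^5 + 7.9792*p^4 - 7.3956*p^3 + 8.6334*p^2 - 0.2996*p - 6.3632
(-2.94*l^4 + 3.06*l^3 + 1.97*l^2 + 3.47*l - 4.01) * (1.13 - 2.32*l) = 6.8208*l^5 - 10.4214*l^4 - 1.1126*l^3 - 5.8243*l^2 + 13.2243*l - 4.5313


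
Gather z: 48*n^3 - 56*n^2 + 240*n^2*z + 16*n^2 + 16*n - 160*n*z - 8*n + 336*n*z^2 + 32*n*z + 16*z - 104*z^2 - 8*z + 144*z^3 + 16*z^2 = 48*n^3 - 40*n^2 + 8*n + 144*z^3 + z^2*(336*n - 88) + z*(240*n^2 - 128*n + 8)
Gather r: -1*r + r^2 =r^2 - r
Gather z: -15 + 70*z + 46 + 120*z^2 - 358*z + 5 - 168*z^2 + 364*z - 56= -48*z^2 + 76*z - 20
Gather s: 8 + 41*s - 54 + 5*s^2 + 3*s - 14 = 5*s^2 + 44*s - 60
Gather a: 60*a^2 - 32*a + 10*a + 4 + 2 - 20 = 60*a^2 - 22*a - 14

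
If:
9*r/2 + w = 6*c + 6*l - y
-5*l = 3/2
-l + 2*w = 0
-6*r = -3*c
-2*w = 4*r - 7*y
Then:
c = 45/97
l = -3/10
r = 45/194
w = -3/20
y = 87/970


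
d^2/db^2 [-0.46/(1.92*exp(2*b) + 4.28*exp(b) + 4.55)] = ((3.5328*exp(b) + 1.9688)*(1.92*exp(2*b) + 4.28*exp(b) + 4.55) - 0.46*(3.84*exp(b) + 4.28)*(7.68*exp(b) + 8.56)*exp(b))*exp(b)/(1.92*exp(2*b) + 4.28*exp(b) + 4.55)^3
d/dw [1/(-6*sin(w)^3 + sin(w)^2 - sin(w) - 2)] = (18*sin(w)^2 - 2*sin(w) + 1)*cos(w)/(6*sin(w)^3 - sin(w)^2 + sin(w) + 2)^2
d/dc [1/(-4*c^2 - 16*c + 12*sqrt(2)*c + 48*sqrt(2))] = (2*c - 3*sqrt(2) + 4)/(4*(c^2 - 3*sqrt(2)*c + 4*c - 12*sqrt(2))^2)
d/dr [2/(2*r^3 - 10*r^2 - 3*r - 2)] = 2*(-6*r^2 + 20*r + 3)/(-2*r^3 + 10*r^2 + 3*r + 2)^2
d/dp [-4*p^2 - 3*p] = -8*p - 3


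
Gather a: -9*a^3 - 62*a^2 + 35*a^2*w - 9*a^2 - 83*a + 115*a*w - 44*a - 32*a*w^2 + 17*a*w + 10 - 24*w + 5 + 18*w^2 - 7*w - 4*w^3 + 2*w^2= -9*a^3 + a^2*(35*w - 71) + a*(-32*w^2 + 132*w - 127) - 4*w^3 + 20*w^2 - 31*w + 15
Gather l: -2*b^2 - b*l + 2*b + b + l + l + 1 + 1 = -2*b^2 + 3*b + l*(2 - b) + 2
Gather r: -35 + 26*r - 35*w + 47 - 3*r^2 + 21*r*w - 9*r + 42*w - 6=-3*r^2 + r*(21*w + 17) + 7*w + 6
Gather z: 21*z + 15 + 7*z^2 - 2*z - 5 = 7*z^2 + 19*z + 10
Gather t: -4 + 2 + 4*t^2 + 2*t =4*t^2 + 2*t - 2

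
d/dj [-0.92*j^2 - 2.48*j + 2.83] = -1.84*j - 2.48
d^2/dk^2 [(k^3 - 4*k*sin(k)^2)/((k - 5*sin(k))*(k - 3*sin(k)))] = 2*(-4*k^6*sin(k) + 6*k^5*sin(k)^2 + 45*k^5 + 132*k^4*sin(k)^3 - 90*k^4*sin(k)*cos(k) - 360*k^4*sin(k) - 442*k^3*sin(k)^4 + 720*k^3*sin(k)^2*cos(k) + 900*k^3*sin(k)^2 + 240*k^2*sin(k)^5 - 1710*k^2*sin(k)^3*cos(k) - 840*k^2*sin(k)^3 + 960*k*sin(k)^4*cos(k) + 855*k*sin(k)^4 - 480*sin(k)^5)/((k - 5*sin(k))^3*(k - 3*sin(k))^3)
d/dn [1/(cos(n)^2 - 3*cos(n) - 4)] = (2*cos(n) - 3)*sin(n)/(sin(n)^2 + 3*cos(n) + 3)^2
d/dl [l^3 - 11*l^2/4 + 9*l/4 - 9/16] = 3*l^2 - 11*l/2 + 9/4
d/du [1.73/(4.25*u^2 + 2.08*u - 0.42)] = (-14.705*u - 3.5984)/(4.25*u^2 + 2.08*u - 0.42)^2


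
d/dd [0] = 0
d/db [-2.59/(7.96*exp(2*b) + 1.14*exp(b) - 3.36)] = (41.2328*exp(b) + 2.9526)*exp(b)/(7.96*exp(2*b) + 1.14*exp(b) - 3.36)^2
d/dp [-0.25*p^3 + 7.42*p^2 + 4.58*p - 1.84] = -0.75*p^2 + 14.84*p + 4.58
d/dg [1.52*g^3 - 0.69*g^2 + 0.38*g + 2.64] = 4.56*g^2 - 1.38*g + 0.38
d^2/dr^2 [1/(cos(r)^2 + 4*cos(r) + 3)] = (-4*sin(r)^4 + 6*sin(r)^2 + 27*cos(r) - 3*cos(3*r) + 24)/((cos(r) + 1)^3*(cos(r) + 3)^3)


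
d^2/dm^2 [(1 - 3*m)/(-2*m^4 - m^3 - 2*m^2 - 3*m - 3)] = 2*((3*m - 1)*(8*m^3 + 3*m^2 + 4*m + 3)^2 - (24*m^3 + 9*m^2 + 12*m + (3*m - 1)*(12*m^2 + 3*m + 2) + 9)*(2*m^4 + m^3 + 2*m^2 + 3*m + 3))/(2*m^4 + m^3 + 2*m^2 + 3*m + 3)^3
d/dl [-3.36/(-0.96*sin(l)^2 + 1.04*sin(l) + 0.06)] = (3.4944 - 6.4512*sin(l))*cos(l)/(-0.96*sin(l)^2 + 1.04*sin(l) + 0.06)^2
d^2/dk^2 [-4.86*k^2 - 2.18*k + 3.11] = -9.72000000000000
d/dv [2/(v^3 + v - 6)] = 2*(-3*v^2 - 1)/(v^3 + v - 6)^2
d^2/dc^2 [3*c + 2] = 0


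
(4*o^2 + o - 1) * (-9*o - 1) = -36*o^3 - 13*o^2 + 8*o + 1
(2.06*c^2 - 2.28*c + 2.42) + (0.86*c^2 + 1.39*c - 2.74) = 2.92*c^2 - 0.89*c - 0.32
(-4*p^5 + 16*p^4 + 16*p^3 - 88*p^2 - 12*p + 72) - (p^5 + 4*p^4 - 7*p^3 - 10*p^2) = -5*p^5 + 12*p^4 + 23*p^3 - 78*p^2 - 12*p + 72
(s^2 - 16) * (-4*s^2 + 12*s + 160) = -4*s^4 + 12*s^3 + 224*s^2 - 192*s - 2560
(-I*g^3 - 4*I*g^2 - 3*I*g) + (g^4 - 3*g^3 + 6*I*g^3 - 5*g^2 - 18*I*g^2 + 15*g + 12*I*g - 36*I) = g^4 - 3*g^3 + 5*I*g^3 - 5*g^2 - 22*I*g^2 + 15*g + 9*I*g - 36*I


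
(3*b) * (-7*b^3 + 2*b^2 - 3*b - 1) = -21*b^4 + 6*b^3 - 9*b^2 - 3*b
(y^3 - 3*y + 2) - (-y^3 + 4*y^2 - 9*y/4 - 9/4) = 2*y^3 - 4*y^2 - 3*y/4 + 17/4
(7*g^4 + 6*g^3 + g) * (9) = 63*g^4 + 54*g^3 + 9*g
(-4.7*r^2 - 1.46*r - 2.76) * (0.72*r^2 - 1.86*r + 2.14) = -3.384*r^4 + 7.6908*r^3 - 9.3296*r^2 + 2.0092*r - 5.9064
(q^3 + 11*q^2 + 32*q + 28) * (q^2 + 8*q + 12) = q^5 + 19*q^4 + 132*q^3 + 416*q^2 + 608*q + 336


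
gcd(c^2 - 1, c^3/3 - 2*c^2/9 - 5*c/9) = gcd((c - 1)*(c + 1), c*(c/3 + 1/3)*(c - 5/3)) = c + 1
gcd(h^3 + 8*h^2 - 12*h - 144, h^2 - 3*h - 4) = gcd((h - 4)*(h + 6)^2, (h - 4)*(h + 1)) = h - 4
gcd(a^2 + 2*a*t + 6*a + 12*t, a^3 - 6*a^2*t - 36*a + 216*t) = a + 6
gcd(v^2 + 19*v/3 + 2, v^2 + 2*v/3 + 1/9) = v + 1/3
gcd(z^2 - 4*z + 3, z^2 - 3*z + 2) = z - 1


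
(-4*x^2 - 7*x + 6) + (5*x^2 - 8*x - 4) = x^2 - 15*x + 2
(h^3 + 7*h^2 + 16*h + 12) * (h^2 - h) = h^5 + 6*h^4 + 9*h^3 - 4*h^2 - 12*h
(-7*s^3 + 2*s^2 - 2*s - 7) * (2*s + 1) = -14*s^4 - 3*s^3 - 2*s^2 - 16*s - 7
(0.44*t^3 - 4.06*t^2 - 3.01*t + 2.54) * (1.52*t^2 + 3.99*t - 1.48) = 0.6688*t^5 - 4.4156*t^4 - 21.4258*t^3 - 2.1403*t^2 + 14.5894*t - 3.7592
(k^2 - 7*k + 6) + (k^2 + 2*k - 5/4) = 2*k^2 - 5*k + 19/4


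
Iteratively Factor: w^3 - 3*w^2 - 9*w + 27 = (w - 3)*(w^2 - 9) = (w - 3)*(w + 3)*(w - 3)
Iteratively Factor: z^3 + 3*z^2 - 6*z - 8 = (z - 2)*(z^2 + 5*z + 4) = (z - 2)*(z + 1)*(z + 4)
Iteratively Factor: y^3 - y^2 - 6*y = (y + 2)*(y^2 - 3*y) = y*(y + 2)*(y - 3)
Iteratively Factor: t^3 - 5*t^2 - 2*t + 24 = (t - 4)*(t^2 - t - 6) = (t - 4)*(t - 3)*(t + 2)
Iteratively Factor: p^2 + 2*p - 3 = (p - 1)*(p + 3)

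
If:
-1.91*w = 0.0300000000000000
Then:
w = -0.02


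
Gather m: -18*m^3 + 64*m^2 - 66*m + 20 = -18*m^3 + 64*m^2 - 66*m + 20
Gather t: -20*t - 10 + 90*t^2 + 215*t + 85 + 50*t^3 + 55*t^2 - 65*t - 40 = 50*t^3 + 145*t^2 + 130*t + 35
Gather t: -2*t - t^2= -t^2 - 2*t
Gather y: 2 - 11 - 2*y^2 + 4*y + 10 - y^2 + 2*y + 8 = -3*y^2 + 6*y + 9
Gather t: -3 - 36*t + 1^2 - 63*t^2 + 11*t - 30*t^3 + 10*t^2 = -30*t^3 - 53*t^2 - 25*t - 2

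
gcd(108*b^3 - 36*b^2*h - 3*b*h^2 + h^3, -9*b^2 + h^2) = 3*b - h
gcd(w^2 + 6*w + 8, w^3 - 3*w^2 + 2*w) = 1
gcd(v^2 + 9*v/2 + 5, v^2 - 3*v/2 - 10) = v + 5/2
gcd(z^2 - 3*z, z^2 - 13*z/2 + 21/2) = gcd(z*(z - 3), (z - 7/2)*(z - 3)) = z - 3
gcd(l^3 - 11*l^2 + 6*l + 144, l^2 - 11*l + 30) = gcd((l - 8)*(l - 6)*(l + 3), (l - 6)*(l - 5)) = l - 6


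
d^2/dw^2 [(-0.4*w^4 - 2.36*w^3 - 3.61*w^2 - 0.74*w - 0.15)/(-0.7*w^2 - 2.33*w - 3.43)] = (0.392000000000001*w^6 + 3.91440000000001*w^5 + 18.79176*w^4 + 54.389228*w^3 + 118.072164*w^2 + 157.398444*w + 74.022936)/(0.343*w^6 + 3.4251*w^5 + 16.44279*w^4 + 46.215317*w^3 + 80.569671*w^2 + 82.236651*w + 40.353607)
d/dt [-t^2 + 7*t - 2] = 7 - 2*t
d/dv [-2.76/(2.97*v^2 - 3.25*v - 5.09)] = (16.3944*v - 8.97)/(-2.97*v^2 + 3.25*v + 5.09)^2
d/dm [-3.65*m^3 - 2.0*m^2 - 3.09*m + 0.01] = -10.95*m^2 - 4.0*m - 3.09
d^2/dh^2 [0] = 0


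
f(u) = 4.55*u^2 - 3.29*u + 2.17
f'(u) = 9.1*u - 3.29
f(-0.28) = 3.45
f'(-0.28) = -5.84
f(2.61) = 24.58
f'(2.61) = 20.46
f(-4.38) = 103.87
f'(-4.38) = -43.15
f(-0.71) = 6.80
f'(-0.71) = -9.75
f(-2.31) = 34.05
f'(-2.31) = -24.31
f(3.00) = 33.25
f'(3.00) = 24.01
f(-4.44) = 106.47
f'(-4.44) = -43.69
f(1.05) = 3.73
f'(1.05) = 6.26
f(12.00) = 617.89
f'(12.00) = 105.91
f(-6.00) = 185.71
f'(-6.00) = -57.89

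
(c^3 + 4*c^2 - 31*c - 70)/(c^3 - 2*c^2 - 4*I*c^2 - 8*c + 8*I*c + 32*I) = (c^2 + 2*c - 35)/(c^2 - 4*c*(1 + I) + 16*I)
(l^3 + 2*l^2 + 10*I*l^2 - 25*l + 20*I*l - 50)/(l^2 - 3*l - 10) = (l^2 + 10*I*l - 25)/(l - 5)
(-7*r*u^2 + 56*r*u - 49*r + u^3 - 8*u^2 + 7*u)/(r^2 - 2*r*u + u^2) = (-7*r*u^2 + 56*r*u - 49*r + u^3 - 8*u^2 + 7*u)/(r^2 - 2*r*u + u^2)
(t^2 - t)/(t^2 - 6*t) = (t - 1)/(t - 6)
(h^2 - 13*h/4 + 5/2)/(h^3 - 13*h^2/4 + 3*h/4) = (4*h^2 - 13*h + 10)/(h*(4*h^2 - 13*h + 3))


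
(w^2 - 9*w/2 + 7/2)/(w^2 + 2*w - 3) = (w - 7/2)/(w + 3)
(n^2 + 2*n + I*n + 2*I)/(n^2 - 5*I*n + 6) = (n + 2)/(n - 6*I)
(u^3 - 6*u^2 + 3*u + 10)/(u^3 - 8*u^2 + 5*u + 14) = (u - 5)/(u - 7)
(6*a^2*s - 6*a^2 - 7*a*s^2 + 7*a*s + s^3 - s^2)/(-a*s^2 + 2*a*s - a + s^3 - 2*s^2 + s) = (-6*a + s)/(s - 1)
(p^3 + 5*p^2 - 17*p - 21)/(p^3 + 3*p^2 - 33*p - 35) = (p - 3)/(p - 5)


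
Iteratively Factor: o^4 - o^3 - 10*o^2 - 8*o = (o + 2)*(o^3 - 3*o^2 - 4*o) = (o - 4)*(o + 2)*(o^2 + o) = o*(o - 4)*(o + 2)*(o + 1)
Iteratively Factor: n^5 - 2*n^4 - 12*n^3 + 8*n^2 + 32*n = (n)*(n^4 - 2*n^3 - 12*n^2 + 8*n + 32) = n*(n - 4)*(n^3 + 2*n^2 - 4*n - 8) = n*(n - 4)*(n + 2)*(n^2 - 4) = n*(n - 4)*(n - 2)*(n + 2)*(n + 2)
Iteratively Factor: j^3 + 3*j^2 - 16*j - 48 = (j - 4)*(j^2 + 7*j + 12) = (j - 4)*(j + 4)*(j + 3)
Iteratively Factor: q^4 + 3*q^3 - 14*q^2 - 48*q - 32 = (q + 2)*(q^3 + q^2 - 16*q - 16) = (q + 1)*(q + 2)*(q^2 - 16) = (q + 1)*(q + 2)*(q + 4)*(q - 4)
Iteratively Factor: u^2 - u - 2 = (u - 2)*(u + 1)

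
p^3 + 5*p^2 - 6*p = p*(p - 1)*(p + 6)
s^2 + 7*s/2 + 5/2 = (s + 1)*(s + 5/2)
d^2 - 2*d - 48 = (d - 8)*(d + 6)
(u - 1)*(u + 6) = u^2 + 5*u - 6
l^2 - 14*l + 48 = (l - 8)*(l - 6)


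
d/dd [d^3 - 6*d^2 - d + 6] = 3*d^2 - 12*d - 1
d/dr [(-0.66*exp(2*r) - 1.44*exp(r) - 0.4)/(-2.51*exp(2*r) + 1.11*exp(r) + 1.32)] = (-4.347*exp(2*r) - 3.7504*exp(r) - 1.4568)*exp(r)/(6.3001*exp(4*r) - 5.5722*exp(3*r) - 5.3943*exp(2*r) + 2.9304*exp(r) + 1.7424)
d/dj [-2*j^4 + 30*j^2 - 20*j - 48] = -8*j^3 + 60*j - 20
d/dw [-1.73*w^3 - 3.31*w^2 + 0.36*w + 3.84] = -5.19*w^2 - 6.62*w + 0.36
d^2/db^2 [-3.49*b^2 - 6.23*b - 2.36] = -6.98000000000000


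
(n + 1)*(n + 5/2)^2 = n^3 + 6*n^2 + 45*n/4 + 25/4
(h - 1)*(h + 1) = h^2 - 1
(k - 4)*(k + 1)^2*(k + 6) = k^4 + 4*k^3 - 19*k^2 - 46*k - 24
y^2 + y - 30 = (y - 5)*(y + 6)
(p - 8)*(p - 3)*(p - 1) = p^3 - 12*p^2 + 35*p - 24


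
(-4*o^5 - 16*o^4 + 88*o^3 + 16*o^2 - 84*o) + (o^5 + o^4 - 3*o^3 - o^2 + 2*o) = -3*o^5 - 15*o^4 + 85*o^3 + 15*o^2 - 82*o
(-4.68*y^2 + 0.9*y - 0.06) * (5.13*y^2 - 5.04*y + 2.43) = -24.0084*y^4 + 28.2042*y^3 - 16.2162*y^2 + 2.4894*y - 0.1458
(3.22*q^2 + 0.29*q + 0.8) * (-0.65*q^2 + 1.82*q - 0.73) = -2.093*q^4 + 5.6719*q^3 - 2.3428*q^2 + 1.2443*q - 0.584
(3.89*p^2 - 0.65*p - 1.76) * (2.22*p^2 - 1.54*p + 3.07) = 8.6358*p^4 - 7.4336*p^3 + 9.0361*p^2 + 0.7149*p - 5.4032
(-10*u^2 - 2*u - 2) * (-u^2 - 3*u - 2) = 10*u^4 + 32*u^3 + 28*u^2 + 10*u + 4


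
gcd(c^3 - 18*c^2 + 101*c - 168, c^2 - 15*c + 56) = c^2 - 15*c + 56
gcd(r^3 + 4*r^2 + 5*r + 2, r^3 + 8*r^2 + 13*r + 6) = r^2 + 2*r + 1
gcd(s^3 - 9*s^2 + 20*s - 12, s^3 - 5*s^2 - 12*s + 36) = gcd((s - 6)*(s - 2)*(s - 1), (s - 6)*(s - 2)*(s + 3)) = s^2 - 8*s + 12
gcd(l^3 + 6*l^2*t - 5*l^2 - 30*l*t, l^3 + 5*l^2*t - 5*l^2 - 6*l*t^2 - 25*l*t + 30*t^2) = l^2 + 6*l*t - 5*l - 30*t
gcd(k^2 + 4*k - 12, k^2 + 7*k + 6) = k + 6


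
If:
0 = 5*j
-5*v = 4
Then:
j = 0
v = -4/5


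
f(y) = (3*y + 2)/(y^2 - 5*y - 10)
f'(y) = (5 - 2*y)*(3*y + 2)/(y^2 - 5*y - 10)^2 + 3/(y^2 - 5*y - 10)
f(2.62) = -0.61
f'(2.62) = -0.19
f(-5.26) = -0.31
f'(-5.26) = -0.04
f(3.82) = -0.93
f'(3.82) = -0.38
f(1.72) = -0.46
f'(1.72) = -0.15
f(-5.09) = -0.32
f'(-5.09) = -0.05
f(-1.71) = -2.12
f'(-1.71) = -10.09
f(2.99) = -0.69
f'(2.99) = -0.23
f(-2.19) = -0.80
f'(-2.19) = -0.78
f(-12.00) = -0.18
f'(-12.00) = -0.01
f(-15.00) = -0.15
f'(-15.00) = -0.00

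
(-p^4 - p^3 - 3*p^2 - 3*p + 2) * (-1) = p^4 + p^3 + 3*p^2 + 3*p - 2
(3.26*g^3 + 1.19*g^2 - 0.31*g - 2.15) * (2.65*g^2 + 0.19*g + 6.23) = 8.639*g^5 + 3.7729*g^4 + 19.7144*g^3 + 1.6573*g^2 - 2.3398*g - 13.3945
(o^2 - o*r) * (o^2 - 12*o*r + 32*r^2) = o^4 - 13*o^3*r + 44*o^2*r^2 - 32*o*r^3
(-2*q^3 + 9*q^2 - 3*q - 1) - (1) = -2*q^3 + 9*q^2 - 3*q - 2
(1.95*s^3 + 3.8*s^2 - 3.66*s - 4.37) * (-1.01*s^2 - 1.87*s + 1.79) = -1.9695*s^5 - 7.4845*s^4 + 0.0811000000000002*s^3 + 18.0599*s^2 + 1.6205*s - 7.8223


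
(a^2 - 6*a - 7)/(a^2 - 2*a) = (a^2 - 6*a - 7)/(a*(a - 2))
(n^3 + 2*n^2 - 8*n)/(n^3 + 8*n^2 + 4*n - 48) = n/(n + 6)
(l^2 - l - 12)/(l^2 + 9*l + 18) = (l - 4)/(l + 6)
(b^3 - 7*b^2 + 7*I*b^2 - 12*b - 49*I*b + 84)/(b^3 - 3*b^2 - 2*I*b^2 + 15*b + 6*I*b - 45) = (b^2 + b*(-7 + 4*I) - 28*I)/(b^2 - b*(3 + 5*I) + 15*I)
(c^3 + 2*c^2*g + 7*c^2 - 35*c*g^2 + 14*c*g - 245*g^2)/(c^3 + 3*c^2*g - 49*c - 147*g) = (c^2 + 2*c*g - 35*g^2)/(c^2 + 3*c*g - 7*c - 21*g)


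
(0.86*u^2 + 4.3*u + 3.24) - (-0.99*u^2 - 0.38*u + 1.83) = 1.85*u^2 + 4.68*u + 1.41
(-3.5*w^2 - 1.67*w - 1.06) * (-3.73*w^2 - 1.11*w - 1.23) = 13.055*w^4 + 10.1141*w^3 + 10.1125*w^2 + 3.2307*w + 1.3038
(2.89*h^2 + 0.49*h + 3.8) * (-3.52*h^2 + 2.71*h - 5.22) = -10.1728*h^4 + 6.1071*h^3 - 27.1339*h^2 + 7.7402*h - 19.836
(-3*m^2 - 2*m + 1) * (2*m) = -6*m^3 - 4*m^2 + 2*m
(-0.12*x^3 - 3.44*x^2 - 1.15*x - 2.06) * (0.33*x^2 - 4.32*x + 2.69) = -0.0396*x^5 - 0.6168*x^4 + 14.1585*x^3 - 4.9654*x^2 + 5.8057*x - 5.5414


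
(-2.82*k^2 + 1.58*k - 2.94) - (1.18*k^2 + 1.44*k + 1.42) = -4.0*k^2 + 0.14*k - 4.36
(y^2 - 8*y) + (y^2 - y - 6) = 2*y^2 - 9*y - 6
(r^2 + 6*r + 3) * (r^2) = r^4 + 6*r^3 + 3*r^2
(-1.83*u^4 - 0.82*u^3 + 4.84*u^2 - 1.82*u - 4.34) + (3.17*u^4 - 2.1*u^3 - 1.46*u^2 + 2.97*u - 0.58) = 1.34*u^4 - 2.92*u^3 + 3.38*u^2 + 1.15*u - 4.92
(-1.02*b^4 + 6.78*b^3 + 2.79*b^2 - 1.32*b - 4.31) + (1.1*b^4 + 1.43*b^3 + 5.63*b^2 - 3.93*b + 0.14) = 0.0800000000000001*b^4 + 8.21*b^3 + 8.42*b^2 - 5.25*b - 4.17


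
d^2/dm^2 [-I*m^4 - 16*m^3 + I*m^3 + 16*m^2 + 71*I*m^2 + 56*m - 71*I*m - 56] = -12*I*m^2 + 6*m*(-16 + I) + 32 + 142*I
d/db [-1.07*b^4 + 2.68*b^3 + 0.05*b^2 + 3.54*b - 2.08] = -4.28*b^3 + 8.04*b^2 + 0.1*b + 3.54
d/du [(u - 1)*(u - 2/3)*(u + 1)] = 3*u^2 - 4*u/3 - 1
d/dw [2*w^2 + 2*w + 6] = 4*w + 2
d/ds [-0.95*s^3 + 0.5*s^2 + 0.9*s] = -2.85*s^2 + 1.0*s + 0.9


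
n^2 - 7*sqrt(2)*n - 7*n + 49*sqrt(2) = (n - 7)*(n - 7*sqrt(2))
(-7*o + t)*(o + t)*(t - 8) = -7*o^2*t + 56*o^2 - 6*o*t^2 + 48*o*t + t^3 - 8*t^2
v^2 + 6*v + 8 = (v + 2)*(v + 4)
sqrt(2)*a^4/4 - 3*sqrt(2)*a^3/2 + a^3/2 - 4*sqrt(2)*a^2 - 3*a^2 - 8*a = a*(a/2 + 1)*(a - 8)*(sqrt(2)*a/2 + 1)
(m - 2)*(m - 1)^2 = m^3 - 4*m^2 + 5*m - 2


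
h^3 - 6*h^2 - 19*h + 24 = (h - 8)*(h - 1)*(h + 3)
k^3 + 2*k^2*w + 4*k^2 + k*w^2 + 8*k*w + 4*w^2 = (k + 4)*(k + w)^2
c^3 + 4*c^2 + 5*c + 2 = (c + 1)^2*(c + 2)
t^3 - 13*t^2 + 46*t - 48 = (t - 8)*(t - 3)*(t - 2)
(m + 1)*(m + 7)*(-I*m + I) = -I*m^3 - 7*I*m^2 + I*m + 7*I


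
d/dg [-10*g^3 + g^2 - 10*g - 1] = -30*g^2 + 2*g - 10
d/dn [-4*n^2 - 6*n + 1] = -8*n - 6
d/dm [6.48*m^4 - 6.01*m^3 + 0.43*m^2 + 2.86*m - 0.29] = 25.92*m^3 - 18.03*m^2 + 0.86*m + 2.86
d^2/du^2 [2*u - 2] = 0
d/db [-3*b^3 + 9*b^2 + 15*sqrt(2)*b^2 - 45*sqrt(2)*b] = -9*b^2 + 18*b + 30*sqrt(2)*b - 45*sqrt(2)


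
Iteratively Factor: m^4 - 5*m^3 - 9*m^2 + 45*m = (m)*(m^3 - 5*m^2 - 9*m + 45) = m*(m - 5)*(m^2 - 9) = m*(m - 5)*(m - 3)*(m + 3)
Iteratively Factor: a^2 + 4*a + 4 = (a + 2)*(a + 2)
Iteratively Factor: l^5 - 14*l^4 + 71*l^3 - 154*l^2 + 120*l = (l - 3)*(l^4 - 11*l^3 + 38*l^2 - 40*l) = (l - 4)*(l - 3)*(l^3 - 7*l^2 + 10*l) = l*(l - 4)*(l - 3)*(l^2 - 7*l + 10) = l*(l - 4)*(l - 3)*(l - 2)*(l - 5)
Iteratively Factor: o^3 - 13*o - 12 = (o + 3)*(o^2 - 3*o - 4) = (o + 1)*(o + 3)*(o - 4)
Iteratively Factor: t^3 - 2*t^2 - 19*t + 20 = (t - 1)*(t^2 - t - 20) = (t - 1)*(t + 4)*(t - 5)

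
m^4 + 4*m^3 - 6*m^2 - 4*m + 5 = (m - 1)^2*(m + 1)*(m + 5)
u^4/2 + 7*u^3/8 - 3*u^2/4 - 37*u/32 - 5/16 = (u/2 + 1)*(u - 5/4)*(u + 1/2)^2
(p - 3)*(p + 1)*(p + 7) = p^3 + 5*p^2 - 17*p - 21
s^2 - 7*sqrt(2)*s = s*(s - 7*sqrt(2))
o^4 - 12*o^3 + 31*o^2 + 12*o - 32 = (o - 8)*(o - 4)*(o - 1)*(o + 1)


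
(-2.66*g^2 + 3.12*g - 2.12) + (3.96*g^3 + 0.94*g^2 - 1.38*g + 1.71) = 3.96*g^3 - 1.72*g^2 + 1.74*g - 0.41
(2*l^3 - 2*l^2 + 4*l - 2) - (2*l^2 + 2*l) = 2*l^3 - 4*l^2 + 2*l - 2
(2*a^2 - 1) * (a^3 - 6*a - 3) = 2*a^5 - 13*a^3 - 6*a^2 + 6*a + 3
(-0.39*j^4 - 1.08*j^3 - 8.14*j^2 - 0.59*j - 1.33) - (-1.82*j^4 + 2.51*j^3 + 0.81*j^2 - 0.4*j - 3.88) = 1.43*j^4 - 3.59*j^3 - 8.95*j^2 - 0.19*j + 2.55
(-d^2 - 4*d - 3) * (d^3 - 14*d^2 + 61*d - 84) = -d^5 + 10*d^4 - 8*d^3 - 118*d^2 + 153*d + 252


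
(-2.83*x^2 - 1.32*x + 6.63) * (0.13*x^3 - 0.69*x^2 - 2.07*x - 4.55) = -0.3679*x^5 + 1.7811*x^4 + 7.6308*x^3 + 11.0342*x^2 - 7.7181*x - 30.1665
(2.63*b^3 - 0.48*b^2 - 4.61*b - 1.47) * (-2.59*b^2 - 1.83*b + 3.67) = -6.8117*b^5 - 3.5697*b^4 + 22.4704*b^3 + 10.482*b^2 - 14.2286*b - 5.3949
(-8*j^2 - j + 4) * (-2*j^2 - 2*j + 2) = 16*j^4 + 18*j^3 - 22*j^2 - 10*j + 8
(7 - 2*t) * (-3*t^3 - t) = 6*t^4 - 21*t^3 + 2*t^2 - 7*t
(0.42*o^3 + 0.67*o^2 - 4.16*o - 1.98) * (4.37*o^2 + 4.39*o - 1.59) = 1.8354*o^5 + 4.7717*o^4 - 15.9057*o^3 - 27.9803*o^2 - 2.0778*o + 3.1482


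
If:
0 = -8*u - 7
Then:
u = -7/8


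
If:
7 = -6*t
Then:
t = -7/6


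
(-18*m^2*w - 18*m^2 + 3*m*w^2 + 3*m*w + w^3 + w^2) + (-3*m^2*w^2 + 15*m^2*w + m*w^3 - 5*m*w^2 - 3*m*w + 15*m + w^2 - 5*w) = -3*m^2*w^2 - 3*m^2*w - 18*m^2 + m*w^3 - 2*m*w^2 + 15*m + w^3 + 2*w^2 - 5*w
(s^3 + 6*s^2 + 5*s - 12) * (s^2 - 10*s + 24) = s^5 - 4*s^4 - 31*s^3 + 82*s^2 + 240*s - 288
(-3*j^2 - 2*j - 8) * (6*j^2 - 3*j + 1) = -18*j^4 - 3*j^3 - 45*j^2 + 22*j - 8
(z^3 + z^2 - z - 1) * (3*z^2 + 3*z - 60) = 3*z^5 + 6*z^4 - 60*z^3 - 66*z^2 + 57*z + 60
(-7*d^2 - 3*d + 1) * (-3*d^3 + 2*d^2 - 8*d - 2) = 21*d^5 - 5*d^4 + 47*d^3 + 40*d^2 - 2*d - 2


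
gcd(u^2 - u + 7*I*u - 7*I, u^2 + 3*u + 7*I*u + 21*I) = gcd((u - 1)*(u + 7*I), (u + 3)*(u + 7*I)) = u + 7*I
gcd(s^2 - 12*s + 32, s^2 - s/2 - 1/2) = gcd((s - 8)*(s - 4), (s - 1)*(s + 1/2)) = 1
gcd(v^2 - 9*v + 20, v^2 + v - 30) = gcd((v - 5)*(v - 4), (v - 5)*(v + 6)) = v - 5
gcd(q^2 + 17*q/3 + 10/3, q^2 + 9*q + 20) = q + 5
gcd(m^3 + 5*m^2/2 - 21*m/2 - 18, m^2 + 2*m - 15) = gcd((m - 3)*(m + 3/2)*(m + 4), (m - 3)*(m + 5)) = m - 3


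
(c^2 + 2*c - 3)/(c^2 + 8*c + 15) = (c - 1)/(c + 5)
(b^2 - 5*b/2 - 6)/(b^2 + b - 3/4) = 2*(b - 4)/(2*b - 1)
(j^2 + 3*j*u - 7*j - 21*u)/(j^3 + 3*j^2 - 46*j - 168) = (j + 3*u)/(j^2 + 10*j + 24)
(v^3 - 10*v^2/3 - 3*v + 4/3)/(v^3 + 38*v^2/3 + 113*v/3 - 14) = (v^2 - 3*v - 4)/(v^2 + 13*v + 42)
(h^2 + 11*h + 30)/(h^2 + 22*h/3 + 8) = 3*(h + 5)/(3*h + 4)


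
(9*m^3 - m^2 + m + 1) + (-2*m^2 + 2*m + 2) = 9*m^3 - 3*m^2 + 3*m + 3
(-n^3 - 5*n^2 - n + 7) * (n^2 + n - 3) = -n^5 - 6*n^4 - 3*n^3 + 21*n^2 + 10*n - 21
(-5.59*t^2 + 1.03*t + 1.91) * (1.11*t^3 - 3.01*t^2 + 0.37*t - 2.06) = -6.2049*t^5 + 17.9692*t^4 - 3.0485*t^3 + 6.1474*t^2 - 1.4151*t - 3.9346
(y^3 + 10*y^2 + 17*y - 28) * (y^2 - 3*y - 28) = y^5 + 7*y^4 - 41*y^3 - 359*y^2 - 392*y + 784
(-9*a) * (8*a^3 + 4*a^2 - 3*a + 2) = -72*a^4 - 36*a^3 + 27*a^2 - 18*a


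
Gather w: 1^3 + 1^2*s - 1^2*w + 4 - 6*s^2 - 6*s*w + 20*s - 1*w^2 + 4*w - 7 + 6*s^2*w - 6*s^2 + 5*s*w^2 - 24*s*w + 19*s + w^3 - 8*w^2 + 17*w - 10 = -12*s^2 + 40*s + w^3 + w^2*(5*s - 9) + w*(6*s^2 - 30*s + 20) - 12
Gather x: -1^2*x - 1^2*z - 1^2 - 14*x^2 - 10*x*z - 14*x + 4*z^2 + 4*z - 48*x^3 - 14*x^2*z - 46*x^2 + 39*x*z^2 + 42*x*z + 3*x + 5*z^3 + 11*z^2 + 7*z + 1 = -48*x^3 + x^2*(-14*z - 60) + x*(39*z^2 + 32*z - 12) + 5*z^3 + 15*z^2 + 10*z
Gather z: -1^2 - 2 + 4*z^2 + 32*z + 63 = 4*z^2 + 32*z + 60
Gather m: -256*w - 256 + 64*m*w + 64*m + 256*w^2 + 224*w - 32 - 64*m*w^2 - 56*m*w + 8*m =m*(-64*w^2 + 8*w + 72) + 256*w^2 - 32*w - 288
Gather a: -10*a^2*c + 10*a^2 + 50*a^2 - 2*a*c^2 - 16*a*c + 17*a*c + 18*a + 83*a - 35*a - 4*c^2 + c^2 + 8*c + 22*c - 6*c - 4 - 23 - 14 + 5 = a^2*(60 - 10*c) + a*(-2*c^2 + c + 66) - 3*c^2 + 24*c - 36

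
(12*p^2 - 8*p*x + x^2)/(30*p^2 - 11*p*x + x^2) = (-2*p + x)/(-5*p + x)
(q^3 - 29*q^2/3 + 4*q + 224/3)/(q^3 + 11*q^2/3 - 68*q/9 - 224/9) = 3*(q^2 - 12*q + 32)/(3*q^2 + 4*q - 32)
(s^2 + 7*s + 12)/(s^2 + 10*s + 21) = (s + 4)/(s + 7)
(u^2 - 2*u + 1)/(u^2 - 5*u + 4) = (u - 1)/(u - 4)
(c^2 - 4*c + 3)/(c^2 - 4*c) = (c^2 - 4*c + 3)/(c*(c - 4))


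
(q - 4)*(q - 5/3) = q^2 - 17*q/3 + 20/3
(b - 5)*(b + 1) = b^2 - 4*b - 5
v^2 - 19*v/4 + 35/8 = (v - 7/2)*(v - 5/4)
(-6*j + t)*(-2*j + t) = 12*j^2 - 8*j*t + t^2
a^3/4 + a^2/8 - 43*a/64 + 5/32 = (a/4 + 1/2)*(a - 5/4)*(a - 1/4)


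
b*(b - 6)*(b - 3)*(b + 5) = b^4 - 4*b^3 - 27*b^2 + 90*b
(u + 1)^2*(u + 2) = u^3 + 4*u^2 + 5*u + 2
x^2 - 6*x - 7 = (x - 7)*(x + 1)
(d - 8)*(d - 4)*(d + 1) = d^3 - 11*d^2 + 20*d + 32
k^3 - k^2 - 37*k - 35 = (k - 7)*(k + 1)*(k + 5)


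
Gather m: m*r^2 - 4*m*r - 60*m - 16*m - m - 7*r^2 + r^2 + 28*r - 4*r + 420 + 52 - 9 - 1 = m*(r^2 - 4*r - 77) - 6*r^2 + 24*r + 462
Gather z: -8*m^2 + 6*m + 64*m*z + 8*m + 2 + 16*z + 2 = -8*m^2 + 14*m + z*(64*m + 16) + 4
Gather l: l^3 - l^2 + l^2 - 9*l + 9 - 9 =l^3 - 9*l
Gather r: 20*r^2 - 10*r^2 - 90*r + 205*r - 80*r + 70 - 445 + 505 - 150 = 10*r^2 + 35*r - 20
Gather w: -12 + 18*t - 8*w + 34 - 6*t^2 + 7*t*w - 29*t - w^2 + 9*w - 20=-6*t^2 - 11*t - w^2 + w*(7*t + 1) + 2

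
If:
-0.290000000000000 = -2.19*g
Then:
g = 0.13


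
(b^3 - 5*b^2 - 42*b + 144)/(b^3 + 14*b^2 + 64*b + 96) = (b^2 - 11*b + 24)/(b^2 + 8*b + 16)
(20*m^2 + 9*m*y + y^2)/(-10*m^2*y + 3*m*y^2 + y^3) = (4*m + y)/(y*(-2*m + y))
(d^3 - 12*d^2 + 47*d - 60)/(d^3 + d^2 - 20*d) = (d^2 - 8*d + 15)/(d*(d + 5))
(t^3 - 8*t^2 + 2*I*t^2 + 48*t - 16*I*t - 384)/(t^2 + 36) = (t^2 + 8*t*(-1 + I) - 64*I)/(t + 6*I)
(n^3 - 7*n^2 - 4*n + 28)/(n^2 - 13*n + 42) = (n^2 - 4)/(n - 6)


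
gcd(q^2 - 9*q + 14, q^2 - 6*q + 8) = q - 2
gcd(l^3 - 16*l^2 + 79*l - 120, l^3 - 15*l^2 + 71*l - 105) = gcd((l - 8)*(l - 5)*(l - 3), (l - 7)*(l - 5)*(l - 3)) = l^2 - 8*l + 15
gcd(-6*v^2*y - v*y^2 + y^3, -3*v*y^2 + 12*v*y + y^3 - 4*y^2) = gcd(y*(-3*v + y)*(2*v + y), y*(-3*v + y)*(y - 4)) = -3*v*y + y^2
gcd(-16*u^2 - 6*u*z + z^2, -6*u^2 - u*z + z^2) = 2*u + z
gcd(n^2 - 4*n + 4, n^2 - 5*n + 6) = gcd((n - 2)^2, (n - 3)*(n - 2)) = n - 2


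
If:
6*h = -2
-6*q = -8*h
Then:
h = -1/3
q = -4/9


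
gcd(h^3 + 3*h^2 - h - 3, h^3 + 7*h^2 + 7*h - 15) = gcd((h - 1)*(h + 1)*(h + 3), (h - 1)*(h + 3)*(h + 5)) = h^2 + 2*h - 3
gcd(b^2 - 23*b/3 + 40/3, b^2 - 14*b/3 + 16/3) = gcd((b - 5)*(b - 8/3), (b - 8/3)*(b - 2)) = b - 8/3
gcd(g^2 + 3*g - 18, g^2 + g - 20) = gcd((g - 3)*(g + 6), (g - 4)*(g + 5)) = 1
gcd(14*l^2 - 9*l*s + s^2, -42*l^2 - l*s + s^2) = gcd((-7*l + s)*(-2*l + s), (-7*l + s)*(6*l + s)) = -7*l + s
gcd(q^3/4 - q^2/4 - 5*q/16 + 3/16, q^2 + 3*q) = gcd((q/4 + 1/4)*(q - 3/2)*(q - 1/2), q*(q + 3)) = 1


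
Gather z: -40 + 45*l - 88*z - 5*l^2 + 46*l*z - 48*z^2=-5*l^2 + 45*l - 48*z^2 + z*(46*l - 88) - 40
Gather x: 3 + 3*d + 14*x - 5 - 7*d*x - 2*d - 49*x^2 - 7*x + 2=d - 49*x^2 + x*(7 - 7*d)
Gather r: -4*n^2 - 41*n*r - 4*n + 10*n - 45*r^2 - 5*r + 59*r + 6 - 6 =-4*n^2 + 6*n - 45*r^2 + r*(54 - 41*n)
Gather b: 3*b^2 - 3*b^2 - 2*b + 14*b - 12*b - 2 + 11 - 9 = 0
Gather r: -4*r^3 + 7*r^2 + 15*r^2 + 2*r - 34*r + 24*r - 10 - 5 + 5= -4*r^3 + 22*r^2 - 8*r - 10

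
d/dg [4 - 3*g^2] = -6*g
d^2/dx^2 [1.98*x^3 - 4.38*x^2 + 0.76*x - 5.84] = 11.88*x - 8.76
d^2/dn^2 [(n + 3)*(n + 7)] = 2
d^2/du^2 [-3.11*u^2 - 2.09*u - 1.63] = -6.22000000000000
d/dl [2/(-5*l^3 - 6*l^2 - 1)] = 6*l*(5*l + 4)/(5*l^3 + 6*l^2 + 1)^2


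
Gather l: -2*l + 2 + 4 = 6 - 2*l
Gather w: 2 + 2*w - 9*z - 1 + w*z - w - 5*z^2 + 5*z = w*(z + 1) - 5*z^2 - 4*z + 1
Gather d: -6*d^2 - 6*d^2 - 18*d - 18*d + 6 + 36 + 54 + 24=-12*d^2 - 36*d + 120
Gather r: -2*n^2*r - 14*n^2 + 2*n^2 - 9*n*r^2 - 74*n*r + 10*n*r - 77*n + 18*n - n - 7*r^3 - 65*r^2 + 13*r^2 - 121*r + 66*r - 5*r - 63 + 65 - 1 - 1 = -12*n^2 - 60*n - 7*r^3 + r^2*(-9*n - 52) + r*(-2*n^2 - 64*n - 60)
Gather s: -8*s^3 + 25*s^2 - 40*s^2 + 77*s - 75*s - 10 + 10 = -8*s^3 - 15*s^2 + 2*s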